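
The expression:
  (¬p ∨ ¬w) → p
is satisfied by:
  {p: True}


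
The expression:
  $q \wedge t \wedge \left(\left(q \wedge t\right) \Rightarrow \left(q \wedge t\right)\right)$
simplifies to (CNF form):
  $q \wedge t$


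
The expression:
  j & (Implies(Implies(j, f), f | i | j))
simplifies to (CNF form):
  j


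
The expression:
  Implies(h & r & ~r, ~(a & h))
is always true.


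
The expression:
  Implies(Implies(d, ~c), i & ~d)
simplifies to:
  (c & d) | (i & ~d)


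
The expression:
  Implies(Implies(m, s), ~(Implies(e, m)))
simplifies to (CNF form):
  (e | m) & (e | ~s) & (m | ~m) & (~m | ~s)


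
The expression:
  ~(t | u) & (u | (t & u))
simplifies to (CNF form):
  False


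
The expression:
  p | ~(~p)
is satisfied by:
  {p: True}


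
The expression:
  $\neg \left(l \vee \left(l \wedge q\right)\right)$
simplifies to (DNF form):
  $\neg l$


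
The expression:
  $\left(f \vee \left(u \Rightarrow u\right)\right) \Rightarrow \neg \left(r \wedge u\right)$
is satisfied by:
  {u: False, r: False}
  {r: True, u: False}
  {u: True, r: False}


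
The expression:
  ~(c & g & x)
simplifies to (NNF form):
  ~c | ~g | ~x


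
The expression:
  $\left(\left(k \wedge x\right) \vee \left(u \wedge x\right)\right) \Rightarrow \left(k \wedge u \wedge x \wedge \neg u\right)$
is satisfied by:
  {u: False, x: False, k: False}
  {k: True, u: False, x: False}
  {u: True, k: False, x: False}
  {k: True, u: True, x: False}
  {x: True, k: False, u: False}


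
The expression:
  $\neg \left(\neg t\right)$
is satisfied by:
  {t: True}


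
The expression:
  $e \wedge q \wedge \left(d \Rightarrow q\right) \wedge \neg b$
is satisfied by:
  {e: True, q: True, b: False}


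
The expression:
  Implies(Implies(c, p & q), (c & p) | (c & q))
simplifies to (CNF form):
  c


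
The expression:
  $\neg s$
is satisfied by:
  {s: False}


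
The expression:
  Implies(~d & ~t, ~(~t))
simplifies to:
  d | t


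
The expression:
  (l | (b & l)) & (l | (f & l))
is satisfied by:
  {l: True}


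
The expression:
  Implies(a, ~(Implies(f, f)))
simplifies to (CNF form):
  ~a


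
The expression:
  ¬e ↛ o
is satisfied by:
  {o: True, e: False}
  {e: False, o: False}
  {e: True, o: True}


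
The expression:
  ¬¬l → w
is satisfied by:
  {w: True, l: False}
  {l: False, w: False}
  {l: True, w: True}


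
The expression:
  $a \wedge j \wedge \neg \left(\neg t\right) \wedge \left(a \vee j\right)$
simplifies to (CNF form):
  $a \wedge j \wedge t$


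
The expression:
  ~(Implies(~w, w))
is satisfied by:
  {w: False}


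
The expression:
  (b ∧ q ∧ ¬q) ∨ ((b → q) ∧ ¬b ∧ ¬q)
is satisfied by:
  {q: False, b: False}


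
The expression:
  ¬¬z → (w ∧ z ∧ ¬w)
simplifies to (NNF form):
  ¬z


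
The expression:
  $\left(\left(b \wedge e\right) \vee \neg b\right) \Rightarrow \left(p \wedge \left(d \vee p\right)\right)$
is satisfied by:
  {p: True, b: True, e: False}
  {p: True, b: False, e: False}
  {p: True, e: True, b: True}
  {p: True, e: True, b: False}
  {b: True, e: False, p: False}


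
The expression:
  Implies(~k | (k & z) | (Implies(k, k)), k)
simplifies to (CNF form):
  k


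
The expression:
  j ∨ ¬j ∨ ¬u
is always true.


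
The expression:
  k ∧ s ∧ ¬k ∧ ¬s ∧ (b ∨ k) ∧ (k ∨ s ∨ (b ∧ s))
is never true.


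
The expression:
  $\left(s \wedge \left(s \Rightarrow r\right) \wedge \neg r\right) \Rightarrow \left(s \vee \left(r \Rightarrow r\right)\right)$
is always true.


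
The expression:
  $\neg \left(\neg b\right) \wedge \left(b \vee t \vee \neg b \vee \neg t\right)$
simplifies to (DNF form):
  $b$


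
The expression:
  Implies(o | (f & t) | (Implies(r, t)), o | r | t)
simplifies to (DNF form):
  o | r | t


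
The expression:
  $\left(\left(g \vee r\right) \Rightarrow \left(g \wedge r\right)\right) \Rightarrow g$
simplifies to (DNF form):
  $g \vee r$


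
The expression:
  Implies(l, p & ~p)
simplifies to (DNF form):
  ~l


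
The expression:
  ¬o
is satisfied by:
  {o: False}


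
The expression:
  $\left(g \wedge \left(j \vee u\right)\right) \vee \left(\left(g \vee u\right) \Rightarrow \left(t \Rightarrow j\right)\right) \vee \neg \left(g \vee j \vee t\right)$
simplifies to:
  $j \vee \left(g \wedge u\right) \vee \left(\neg g \wedge \neg u\right) \vee \neg t$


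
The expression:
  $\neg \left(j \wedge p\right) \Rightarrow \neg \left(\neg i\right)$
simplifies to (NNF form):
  $i \vee \left(j \wedge p\right)$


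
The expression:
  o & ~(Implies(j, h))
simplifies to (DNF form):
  j & o & ~h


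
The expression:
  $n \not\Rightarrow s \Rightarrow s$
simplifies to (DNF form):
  $s \vee \neg n$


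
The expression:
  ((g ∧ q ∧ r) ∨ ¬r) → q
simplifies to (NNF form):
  q ∨ r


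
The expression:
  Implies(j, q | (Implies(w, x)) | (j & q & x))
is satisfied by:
  {x: True, q: True, w: False, j: False}
  {x: True, w: False, q: False, j: False}
  {q: True, x: False, w: False, j: False}
  {x: False, w: False, q: False, j: False}
  {j: True, x: True, q: True, w: False}
  {j: True, x: True, w: False, q: False}
  {j: True, q: True, x: False, w: False}
  {j: True, x: False, w: False, q: False}
  {x: True, w: True, q: True, j: False}
  {x: True, w: True, j: False, q: False}
  {w: True, q: True, j: False, x: False}
  {w: True, j: False, q: False, x: False}
  {x: True, w: True, j: True, q: True}
  {x: True, w: True, j: True, q: False}
  {w: True, j: True, q: True, x: False}


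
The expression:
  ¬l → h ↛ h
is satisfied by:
  {l: True}


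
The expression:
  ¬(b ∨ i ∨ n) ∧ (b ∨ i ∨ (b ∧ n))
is never true.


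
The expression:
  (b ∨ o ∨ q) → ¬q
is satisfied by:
  {q: False}


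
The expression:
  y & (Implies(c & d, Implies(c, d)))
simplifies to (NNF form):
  y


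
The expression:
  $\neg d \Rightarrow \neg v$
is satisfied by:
  {d: True, v: False}
  {v: False, d: False}
  {v: True, d: True}


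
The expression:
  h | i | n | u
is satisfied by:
  {i: True, n: True, u: True, h: True}
  {i: True, n: True, u: True, h: False}
  {i: True, n: True, h: True, u: False}
  {i: True, n: True, h: False, u: False}
  {i: True, u: True, h: True, n: False}
  {i: True, u: True, h: False, n: False}
  {i: True, u: False, h: True, n: False}
  {i: True, u: False, h: False, n: False}
  {n: True, u: True, h: True, i: False}
  {n: True, u: True, h: False, i: False}
  {n: True, h: True, u: False, i: False}
  {n: True, h: False, u: False, i: False}
  {u: True, h: True, n: False, i: False}
  {u: True, n: False, h: False, i: False}
  {h: True, n: False, u: False, i: False}


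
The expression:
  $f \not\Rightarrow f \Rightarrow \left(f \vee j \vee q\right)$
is always true.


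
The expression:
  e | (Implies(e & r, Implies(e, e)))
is always true.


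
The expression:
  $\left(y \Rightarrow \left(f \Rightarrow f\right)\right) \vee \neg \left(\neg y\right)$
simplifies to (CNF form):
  $\text{True}$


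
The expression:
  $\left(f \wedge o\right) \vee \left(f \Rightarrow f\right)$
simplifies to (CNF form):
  $\text{True}$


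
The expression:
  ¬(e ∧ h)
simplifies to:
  ¬e ∨ ¬h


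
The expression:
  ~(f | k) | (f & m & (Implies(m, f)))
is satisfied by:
  {m: True, f: False, k: False}
  {m: False, f: False, k: False}
  {f: True, m: True, k: False}
  {k: True, f: True, m: True}


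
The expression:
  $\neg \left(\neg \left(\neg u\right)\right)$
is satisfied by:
  {u: False}


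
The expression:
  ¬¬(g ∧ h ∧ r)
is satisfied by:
  {r: True, h: True, g: True}


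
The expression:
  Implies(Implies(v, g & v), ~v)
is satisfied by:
  {g: False, v: False}
  {v: True, g: False}
  {g: True, v: False}


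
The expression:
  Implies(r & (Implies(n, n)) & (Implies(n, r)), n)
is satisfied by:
  {n: True, r: False}
  {r: False, n: False}
  {r: True, n: True}


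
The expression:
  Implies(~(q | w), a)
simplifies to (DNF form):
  a | q | w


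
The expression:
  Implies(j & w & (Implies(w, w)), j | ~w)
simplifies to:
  True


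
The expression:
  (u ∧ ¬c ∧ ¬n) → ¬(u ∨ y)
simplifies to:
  c ∨ n ∨ ¬u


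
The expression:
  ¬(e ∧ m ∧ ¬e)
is always true.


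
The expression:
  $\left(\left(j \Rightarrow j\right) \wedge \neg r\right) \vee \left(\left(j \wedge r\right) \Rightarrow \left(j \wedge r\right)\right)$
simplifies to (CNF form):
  $\text{True}$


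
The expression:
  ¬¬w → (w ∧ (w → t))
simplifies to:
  t ∨ ¬w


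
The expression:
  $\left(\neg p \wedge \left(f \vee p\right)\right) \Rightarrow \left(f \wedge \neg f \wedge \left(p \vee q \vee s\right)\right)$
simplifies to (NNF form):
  $p \vee \neg f$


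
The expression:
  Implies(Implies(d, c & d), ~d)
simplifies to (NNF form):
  ~c | ~d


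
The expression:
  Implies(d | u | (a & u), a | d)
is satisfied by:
  {a: True, d: True, u: False}
  {a: True, u: False, d: False}
  {d: True, u: False, a: False}
  {d: False, u: False, a: False}
  {a: True, d: True, u: True}
  {a: True, u: True, d: False}
  {d: True, u: True, a: False}


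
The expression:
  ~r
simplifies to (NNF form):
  ~r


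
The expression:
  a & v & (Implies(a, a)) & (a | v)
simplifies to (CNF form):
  a & v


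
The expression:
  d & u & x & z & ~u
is never true.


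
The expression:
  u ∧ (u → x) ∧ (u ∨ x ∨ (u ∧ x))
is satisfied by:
  {u: True, x: True}


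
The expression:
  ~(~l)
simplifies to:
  l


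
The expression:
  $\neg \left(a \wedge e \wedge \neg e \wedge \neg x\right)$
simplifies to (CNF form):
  $\text{True}$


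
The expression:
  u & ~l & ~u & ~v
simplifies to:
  False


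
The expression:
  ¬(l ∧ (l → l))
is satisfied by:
  {l: False}


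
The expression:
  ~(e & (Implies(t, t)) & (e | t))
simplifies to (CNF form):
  ~e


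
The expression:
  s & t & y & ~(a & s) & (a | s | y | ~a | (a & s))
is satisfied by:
  {t: True, s: True, y: True, a: False}


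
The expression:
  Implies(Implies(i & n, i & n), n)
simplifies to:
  n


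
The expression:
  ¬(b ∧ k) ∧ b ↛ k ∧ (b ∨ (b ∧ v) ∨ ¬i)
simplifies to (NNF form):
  b ∧ ¬k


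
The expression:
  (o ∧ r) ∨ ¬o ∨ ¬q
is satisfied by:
  {r: True, o: False, q: False}
  {o: False, q: False, r: False}
  {r: True, q: True, o: False}
  {q: True, o: False, r: False}
  {r: True, o: True, q: False}
  {o: True, r: False, q: False}
  {r: True, q: True, o: True}


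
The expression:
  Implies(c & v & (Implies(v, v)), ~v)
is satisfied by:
  {v: False, c: False}
  {c: True, v: False}
  {v: True, c: False}


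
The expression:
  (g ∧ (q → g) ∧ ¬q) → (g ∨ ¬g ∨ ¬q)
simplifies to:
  True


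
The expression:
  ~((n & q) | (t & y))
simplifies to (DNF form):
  (~n & ~t) | (~n & ~y) | (~q & ~t) | (~q & ~y)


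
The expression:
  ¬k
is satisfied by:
  {k: False}


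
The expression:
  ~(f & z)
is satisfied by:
  {z: False, f: False}
  {f: True, z: False}
  {z: True, f: False}


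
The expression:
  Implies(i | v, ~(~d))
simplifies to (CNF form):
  (d | ~i) & (d | ~v)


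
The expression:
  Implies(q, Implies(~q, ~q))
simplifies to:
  True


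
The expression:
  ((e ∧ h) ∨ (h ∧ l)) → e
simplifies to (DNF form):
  e ∨ ¬h ∨ ¬l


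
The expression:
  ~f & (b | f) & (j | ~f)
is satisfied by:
  {b: True, f: False}


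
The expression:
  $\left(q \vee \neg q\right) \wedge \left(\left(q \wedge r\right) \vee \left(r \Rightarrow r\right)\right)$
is always true.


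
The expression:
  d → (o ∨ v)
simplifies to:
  o ∨ v ∨ ¬d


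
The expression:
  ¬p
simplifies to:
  ¬p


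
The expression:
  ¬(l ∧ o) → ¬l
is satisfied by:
  {o: True, l: False}
  {l: False, o: False}
  {l: True, o: True}


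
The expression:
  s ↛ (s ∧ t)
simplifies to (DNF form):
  s ∧ ¬t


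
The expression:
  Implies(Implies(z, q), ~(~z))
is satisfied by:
  {z: True}


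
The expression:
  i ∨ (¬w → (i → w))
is always true.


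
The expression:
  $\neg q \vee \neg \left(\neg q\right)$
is always true.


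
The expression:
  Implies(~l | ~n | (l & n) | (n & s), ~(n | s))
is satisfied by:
  {n: False, s: False}


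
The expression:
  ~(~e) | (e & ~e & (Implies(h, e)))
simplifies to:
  e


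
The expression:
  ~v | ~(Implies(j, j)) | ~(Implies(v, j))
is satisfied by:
  {v: False, j: False}
  {j: True, v: False}
  {v: True, j: False}


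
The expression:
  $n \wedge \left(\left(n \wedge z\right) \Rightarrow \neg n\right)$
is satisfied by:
  {n: True, z: False}


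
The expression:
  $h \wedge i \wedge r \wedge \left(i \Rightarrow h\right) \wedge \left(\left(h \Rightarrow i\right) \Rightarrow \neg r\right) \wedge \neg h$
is never true.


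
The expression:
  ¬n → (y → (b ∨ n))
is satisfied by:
  {n: True, b: True, y: False}
  {n: True, y: False, b: False}
  {b: True, y: False, n: False}
  {b: False, y: False, n: False}
  {n: True, b: True, y: True}
  {n: True, y: True, b: False}
  {b: True, y: True, n: False}


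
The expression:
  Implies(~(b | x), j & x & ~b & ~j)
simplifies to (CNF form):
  b | x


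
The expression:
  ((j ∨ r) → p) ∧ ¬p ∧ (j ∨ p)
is never true.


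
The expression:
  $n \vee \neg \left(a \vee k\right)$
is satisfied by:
  {n: True, a: False, k: False}
  {n: True, k: True, a: False}
  {n: True, a: True, k: False}
  {n: True, k: True, a: True}
  {k: False, a: False, n: False}


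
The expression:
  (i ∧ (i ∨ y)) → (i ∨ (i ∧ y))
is always true.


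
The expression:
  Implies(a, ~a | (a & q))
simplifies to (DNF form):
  q | ~a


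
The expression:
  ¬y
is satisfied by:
  {y: False}


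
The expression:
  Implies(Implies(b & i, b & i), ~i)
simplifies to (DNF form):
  ~i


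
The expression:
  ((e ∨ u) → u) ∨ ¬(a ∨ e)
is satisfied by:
  {u: True, e: False}
  {e: False, u: False}
  {e: True, u: True}


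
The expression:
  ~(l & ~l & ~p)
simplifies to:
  True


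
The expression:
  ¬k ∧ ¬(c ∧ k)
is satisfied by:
  {k: False}


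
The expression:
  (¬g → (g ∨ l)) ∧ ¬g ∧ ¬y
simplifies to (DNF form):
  l ∧ ¬g ∧ ¬y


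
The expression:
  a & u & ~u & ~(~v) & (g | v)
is never true.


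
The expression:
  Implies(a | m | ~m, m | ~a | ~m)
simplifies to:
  True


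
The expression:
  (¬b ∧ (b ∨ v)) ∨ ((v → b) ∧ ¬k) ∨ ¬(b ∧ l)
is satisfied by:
  {l: False, k: False, b: False}
  {b: True, l: False, k: False}
  {k: True, l: False, b: False}
  {b: True, k: True, l: False}
  {l: True, b: False, k: False}
  {b: True, l: True, k: False}
  {k: True, l: True, b: False}


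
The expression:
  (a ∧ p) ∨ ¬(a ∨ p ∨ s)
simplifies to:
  (a ∨ ¬p) ∧ (a ∨ ¬s) ∧ (p ∨ ¬a)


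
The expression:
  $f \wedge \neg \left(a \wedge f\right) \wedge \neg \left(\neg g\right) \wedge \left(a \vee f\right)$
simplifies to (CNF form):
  $f \wedge g \wedge \neg a$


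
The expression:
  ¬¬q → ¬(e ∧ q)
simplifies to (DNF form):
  ¬e ∨ ¬q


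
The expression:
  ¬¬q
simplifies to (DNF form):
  q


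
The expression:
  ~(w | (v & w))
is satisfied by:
  {w: False}


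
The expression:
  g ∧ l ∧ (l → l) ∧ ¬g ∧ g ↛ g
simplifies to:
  False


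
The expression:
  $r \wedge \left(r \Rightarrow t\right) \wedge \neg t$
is never true.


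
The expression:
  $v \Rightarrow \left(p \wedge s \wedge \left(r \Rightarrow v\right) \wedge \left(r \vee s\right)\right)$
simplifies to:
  $\left(p \wedge s\right) \vee \neg v$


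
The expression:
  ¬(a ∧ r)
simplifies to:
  ¬a ∨ ¬r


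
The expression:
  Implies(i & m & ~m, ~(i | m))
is always true.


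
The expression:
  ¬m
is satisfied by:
  {m: False}


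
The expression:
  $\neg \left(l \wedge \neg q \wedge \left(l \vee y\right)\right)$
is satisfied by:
  {q: True, l: False}
  {l: False, q: False}
  {l: True, q: True}


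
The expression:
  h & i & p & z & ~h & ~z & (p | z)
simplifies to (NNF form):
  False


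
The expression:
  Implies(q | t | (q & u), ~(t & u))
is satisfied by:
  {u: False, t: False}
  {t: True, u: False}
  {u: True, t: False}


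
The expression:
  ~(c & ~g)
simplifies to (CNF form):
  g | ~c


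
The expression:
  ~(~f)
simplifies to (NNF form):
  f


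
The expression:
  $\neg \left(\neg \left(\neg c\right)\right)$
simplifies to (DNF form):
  $\neg c$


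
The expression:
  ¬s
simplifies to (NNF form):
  ¬s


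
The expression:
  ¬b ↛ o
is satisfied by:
  {o: True, b: False}
  {b: False, o: False}
  {b: True, o: True}


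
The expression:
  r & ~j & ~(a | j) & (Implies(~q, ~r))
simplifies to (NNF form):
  q & r & ~a & ~j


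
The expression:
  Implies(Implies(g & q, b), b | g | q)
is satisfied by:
  {b: True, q: True, g: True}
  {b: True, q: True, g: False}
  {b: True, g: True, q: False}
  {b: True, g: False, q: False}
  {q: True, g: True, b: False}
  {q: True, g: False, b: False}
  {g: True, q: False, b: False}


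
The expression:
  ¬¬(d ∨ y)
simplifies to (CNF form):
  d ∨ y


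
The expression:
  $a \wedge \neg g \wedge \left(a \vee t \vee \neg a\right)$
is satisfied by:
  {a: True, g: False}


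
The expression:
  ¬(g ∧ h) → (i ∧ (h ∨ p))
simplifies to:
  (g ∧ h) ∨ (h ∧ i) ∨ (i ∧ p)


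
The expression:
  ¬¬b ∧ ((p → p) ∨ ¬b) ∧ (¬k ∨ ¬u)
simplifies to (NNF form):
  b ∧ (¬k ∨ ¬u)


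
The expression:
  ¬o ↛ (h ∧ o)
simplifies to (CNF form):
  ¬o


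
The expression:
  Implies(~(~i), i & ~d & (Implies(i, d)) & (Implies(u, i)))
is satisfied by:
  {i: False}


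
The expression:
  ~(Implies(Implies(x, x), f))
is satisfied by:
  {f: False}


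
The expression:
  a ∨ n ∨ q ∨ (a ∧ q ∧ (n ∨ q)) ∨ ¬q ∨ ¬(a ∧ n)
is always true.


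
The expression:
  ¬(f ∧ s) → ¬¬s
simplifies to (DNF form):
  s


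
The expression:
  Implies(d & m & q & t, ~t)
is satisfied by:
  {m: False, q: False, t: False, d: False}
  {d: True, m: False, q: False, t: False}
  {t: True, m: False, q: False, d: False}
  {d: True, t: True, m: False, q: False}
  {q: True, d: False, m: False, t: False}
  {d: True, q: True, m: False, t: False}
  {t: True, q: True, d: False, m: False}
  {d: True, t: True, q: True, m: False}
  {m: True, t: False, q: False, d: False}
  {d: True, m: True, t: False, q: False}
  {t: True, m: True, d: False, q: False}
  {d: True, t: True, m: True, q: False}
  {q: True, m: True, t: False, d: False}
  {d: True, q: True, m: True, t: False}
  {t: True, q: True, m: True, d: False}


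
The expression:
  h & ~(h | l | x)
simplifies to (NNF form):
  False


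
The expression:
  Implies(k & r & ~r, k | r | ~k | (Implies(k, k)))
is always true.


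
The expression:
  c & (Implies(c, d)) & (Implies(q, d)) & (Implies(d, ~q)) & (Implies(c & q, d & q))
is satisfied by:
  {c: True, d: True, q: False}


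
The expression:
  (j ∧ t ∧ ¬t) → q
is always true.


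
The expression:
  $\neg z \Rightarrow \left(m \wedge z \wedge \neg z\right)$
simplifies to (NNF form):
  $z$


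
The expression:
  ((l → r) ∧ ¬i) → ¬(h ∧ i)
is always true.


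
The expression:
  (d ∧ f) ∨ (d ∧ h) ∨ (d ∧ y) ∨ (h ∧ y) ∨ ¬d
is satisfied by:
  {y: True, h: True, f: True, d: False}
  {y: True, h: True, f: False, d: False}
  {y: True, f: True, h: False, d: False}
  {y: True, f: False, h: False, d: False}
  {h: True, f: True, y: False, d: False}
  {h: True, y: False, f: False, d: False}
  {h: False, f: True, y: False, d: False}
  {h: False, y: False, f: False, d: False}
  {y: True, d: True, h: True, f: True}
  {y: True, d: True, h: True, f: False}
  {y: True, d: True, f: True, h: False}
  {y: True, d: True, f: False, h: False}
  {d: True, h: True, f: True, y: False}
  {d: True, h: True, f: False, y: False}
  {d: True, f: True, h: False, y: False}


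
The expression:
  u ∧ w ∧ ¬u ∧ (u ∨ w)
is never true.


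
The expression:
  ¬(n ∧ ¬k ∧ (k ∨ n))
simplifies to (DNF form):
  k ∨ ¬n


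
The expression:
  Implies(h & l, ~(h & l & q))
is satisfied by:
  {l: False, q: False, h: False}
  {h: True, l: False, q: False}
  {q: True, l: False, h: False}
  {h: True, q: True, l: False}
  {l: True, h: False, q: False}
  {h: True, l: True, q: False}
  {q: True, l: True, h: False}


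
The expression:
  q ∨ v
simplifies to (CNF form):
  q ∨ v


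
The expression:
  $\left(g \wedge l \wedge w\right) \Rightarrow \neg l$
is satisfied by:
  {l: False, g: False, w: False}
  {w: True, l: False, g: False}
  {g: True, l: False, w: False}
  {w: True, g: True, l: False}
  {l: True, w: False, g: False}
  {w: True, l: True, g: False}
  {g: True, l: True, w: False}


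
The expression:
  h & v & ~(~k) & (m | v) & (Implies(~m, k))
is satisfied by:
  {k: True, h: True, v: True}


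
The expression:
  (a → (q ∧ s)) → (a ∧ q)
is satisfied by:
  {a: True}


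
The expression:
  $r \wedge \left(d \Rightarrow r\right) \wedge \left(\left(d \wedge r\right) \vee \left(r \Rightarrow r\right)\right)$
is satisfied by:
  {r: True}


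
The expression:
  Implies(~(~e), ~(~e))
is always true.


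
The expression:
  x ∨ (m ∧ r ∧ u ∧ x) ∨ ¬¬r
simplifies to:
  r ∨ x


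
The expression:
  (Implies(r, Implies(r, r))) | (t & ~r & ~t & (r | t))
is always true.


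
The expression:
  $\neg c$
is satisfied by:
  {c: False}


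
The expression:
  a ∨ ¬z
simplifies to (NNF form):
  a ∨ ¬z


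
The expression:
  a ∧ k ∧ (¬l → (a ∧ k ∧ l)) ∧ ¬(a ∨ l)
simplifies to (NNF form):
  False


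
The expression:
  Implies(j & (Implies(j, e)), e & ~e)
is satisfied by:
  {e: False, j: False}
  {j: True, e: False}
  {e: True, j: False}


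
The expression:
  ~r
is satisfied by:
  {r: False}


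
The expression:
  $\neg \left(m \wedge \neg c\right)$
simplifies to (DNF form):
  $c \vee \neg m$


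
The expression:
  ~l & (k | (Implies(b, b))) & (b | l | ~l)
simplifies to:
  ~l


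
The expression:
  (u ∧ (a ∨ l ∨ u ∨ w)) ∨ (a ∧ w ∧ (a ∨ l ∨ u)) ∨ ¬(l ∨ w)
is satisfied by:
  {a: True, u: True, l: False, w: False}
  {u: True, l: False, w: False, a: False}
  {a: True, u: True, w: True, l: False}
  {u: True, w: True, l: False, a: False}
  {u: True, a: True, l: True, w: False}
  {u: True, l: True, w: False, a: False}
  {a: True, u: True, w: True, l: True}
  {u: True, w: True, l: True, a: False}
  {a: True, l: False, w: False, u: False}
  {a: False, l: False, w: False, u: False}
  {a: True, w: True, l: False, u: False}
  {a: True, l: True, w: True, u: False}


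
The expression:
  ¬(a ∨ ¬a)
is never true.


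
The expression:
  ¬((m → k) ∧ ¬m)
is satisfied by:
  {m: True}


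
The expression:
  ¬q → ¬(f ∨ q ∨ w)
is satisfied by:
  {q: True, f: False, w: False}
  {q: True, w: True, f: False}
  {q: True, f: True, w: False}
  {q: True, w: True, f: True}
  {w: False, f: False, q: False}


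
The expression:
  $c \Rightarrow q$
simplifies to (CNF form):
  $q \vee \neg c$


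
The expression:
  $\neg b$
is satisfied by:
  {b: False}


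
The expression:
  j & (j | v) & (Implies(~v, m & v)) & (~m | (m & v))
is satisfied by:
  {j: True, v: True}


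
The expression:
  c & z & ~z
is never true.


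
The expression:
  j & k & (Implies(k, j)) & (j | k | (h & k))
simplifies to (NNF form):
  j & k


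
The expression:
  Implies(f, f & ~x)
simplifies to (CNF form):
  ~f | ~x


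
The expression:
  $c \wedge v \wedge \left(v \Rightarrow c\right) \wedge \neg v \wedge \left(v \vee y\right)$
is never true.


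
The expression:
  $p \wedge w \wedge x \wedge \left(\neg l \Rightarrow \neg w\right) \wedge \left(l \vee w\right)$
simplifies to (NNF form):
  $l \wedge p \wedge w \wedge x$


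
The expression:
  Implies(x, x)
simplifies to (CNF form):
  True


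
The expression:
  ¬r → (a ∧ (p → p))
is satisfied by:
  {r: True, a: True}
  {r: True, a: False}
  {a: True, r: False}


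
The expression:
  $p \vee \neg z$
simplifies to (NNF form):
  $p \vee \neg z$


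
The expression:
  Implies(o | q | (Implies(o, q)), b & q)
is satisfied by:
  {b: True, q: True}


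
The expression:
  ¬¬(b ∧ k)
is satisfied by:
  {b: True, k: True}


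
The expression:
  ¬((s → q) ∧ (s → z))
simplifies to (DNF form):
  (s ∧ ¬q) ∨ (s ∧ ¬z)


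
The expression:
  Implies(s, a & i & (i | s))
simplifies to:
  ~s | (a & i)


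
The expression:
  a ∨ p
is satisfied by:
  {a: True, p: True}
  {a: True, p: False}
  {p: True, a: False}


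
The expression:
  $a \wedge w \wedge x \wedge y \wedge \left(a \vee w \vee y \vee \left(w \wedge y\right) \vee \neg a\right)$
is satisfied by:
  {a: True, w: True, x: True, y: True}


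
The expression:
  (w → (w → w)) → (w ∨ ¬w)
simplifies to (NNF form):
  True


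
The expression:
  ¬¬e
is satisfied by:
  {e: True}


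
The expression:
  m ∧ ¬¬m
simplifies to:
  m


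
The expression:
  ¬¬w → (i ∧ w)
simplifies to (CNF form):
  i ∨ ¬w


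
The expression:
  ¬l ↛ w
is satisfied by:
  {w: False, l: False}


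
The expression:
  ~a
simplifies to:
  ~a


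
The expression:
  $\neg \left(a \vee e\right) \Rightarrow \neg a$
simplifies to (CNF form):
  $\text{True}$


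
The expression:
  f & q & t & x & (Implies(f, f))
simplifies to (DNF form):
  f & q & t & x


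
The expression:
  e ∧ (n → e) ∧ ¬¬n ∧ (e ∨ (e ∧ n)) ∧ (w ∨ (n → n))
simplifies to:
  e ∧ n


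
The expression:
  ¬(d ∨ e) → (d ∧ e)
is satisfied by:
  {d: True, e: True}
  {d: True, e: False}
  {e: True, d: False}


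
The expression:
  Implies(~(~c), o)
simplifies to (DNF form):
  o | ~c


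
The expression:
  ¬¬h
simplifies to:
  h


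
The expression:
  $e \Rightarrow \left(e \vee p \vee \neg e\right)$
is always true.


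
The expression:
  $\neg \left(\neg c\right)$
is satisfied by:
  {c: True}


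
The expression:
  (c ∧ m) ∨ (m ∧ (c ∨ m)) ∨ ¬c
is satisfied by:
  {m: True, c: False}
  {c: False, m: False}
  {c: True, m: True}


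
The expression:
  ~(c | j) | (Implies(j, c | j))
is always true.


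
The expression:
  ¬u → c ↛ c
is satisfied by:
  {u: True}


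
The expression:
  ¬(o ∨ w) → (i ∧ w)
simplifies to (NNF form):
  o ∨ w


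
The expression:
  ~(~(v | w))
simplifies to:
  v | w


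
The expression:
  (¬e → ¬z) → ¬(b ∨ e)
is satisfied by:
  {z: True, e: False, b: False}
  {e: False, b: False, z: False}
  {b: True, z: True, e: False}


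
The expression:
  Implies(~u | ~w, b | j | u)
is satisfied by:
  {b: True, u: True, j: True}
  {b: True, u: True, j: False}
  {b: True, j: True, u: False}
  {b: True, j: False, u: False}
  {u: True, j: True, b: False}
  {u: True, j: False, b: False}
  {j: True, u: False, b: False}


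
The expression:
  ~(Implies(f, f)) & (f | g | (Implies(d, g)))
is never true.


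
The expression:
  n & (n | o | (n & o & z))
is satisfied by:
  {n: True}


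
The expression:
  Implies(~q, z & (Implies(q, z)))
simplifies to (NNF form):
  q | z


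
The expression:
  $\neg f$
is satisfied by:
  {f: False}


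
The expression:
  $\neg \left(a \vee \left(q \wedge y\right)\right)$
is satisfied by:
  {q: False, a: False, y: False}
  {y: True, q: False, a: False}
  {q: True, y: False, a: False}


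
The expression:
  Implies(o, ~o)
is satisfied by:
  {o: False}


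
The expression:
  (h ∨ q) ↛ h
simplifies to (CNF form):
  q ∧ ¬h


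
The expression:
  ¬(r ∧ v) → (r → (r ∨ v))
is always true.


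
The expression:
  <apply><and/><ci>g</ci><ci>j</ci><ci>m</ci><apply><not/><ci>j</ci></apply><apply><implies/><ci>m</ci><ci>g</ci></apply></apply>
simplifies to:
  <false/>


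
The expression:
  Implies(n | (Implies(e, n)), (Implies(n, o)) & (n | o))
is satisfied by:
  {o: True, e: True, n: False}
  {o: True, e: False, n: False}
  {n: True, o: True, e: True}
  {n: True, o: True, e: False}
  {e: True, n: False, o: False}


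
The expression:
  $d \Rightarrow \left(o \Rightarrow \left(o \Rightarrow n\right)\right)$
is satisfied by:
  {n: True, o: False, d: False}
  {o: False, d: False, n: False}
  {n: True, d: True, o: False}
  {d: True, o: False, n: False}
  {n: True, o: True, d: False}
  {o: True, n: False, d: False}
  {n: True, d: True, o: True}


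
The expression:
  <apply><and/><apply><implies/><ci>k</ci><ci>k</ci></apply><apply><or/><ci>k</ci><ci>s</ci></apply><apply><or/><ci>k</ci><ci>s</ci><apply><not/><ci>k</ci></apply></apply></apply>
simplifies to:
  <apply><or/><ci>k</ci><ci>s</ci></apply>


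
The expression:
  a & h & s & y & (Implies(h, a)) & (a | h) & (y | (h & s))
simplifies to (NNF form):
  a & h & s & y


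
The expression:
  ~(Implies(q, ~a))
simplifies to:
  a & q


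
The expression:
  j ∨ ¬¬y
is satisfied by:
  {y: True, j: True}
  {y: True, j: False}
  {j: True, y: False}


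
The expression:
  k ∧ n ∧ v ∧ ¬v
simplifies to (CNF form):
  False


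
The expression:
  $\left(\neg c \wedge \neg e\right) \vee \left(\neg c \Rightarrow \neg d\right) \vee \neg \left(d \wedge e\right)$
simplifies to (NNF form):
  $c \vee \neg d \vee \neg e$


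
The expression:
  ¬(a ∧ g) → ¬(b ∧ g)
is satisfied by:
  {a: True, g: False, b: False}
  {g: False, b: False, a: False}
  {a: True, b: True, g: False}
  {b: True, g: False, a: False}
  {a: True, g: True, b: False}
  {g: True, a: False, b: False}
  {a: True, b: True, g: True}


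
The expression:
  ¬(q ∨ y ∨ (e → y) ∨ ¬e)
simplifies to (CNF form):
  e ∧ ¬q ∧ ¬y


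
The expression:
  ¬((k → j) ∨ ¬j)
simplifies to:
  False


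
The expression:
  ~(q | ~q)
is never true.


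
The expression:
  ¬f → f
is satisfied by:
  {f: True}


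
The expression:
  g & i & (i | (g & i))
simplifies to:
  g & i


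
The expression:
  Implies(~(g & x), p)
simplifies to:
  p | (g & x)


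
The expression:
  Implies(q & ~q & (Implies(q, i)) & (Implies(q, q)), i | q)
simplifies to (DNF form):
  True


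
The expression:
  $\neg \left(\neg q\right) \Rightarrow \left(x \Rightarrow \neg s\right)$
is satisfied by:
  {s: False, q: False, x: False}
  {x: True, s: False, q: False}
  {q: True, s: False, x: False}
  {x: True, q: True, s: False}
  {s: True, x: False, q: False}
  {x: True, s: True, q: False}
  {q: True, s: True, x: False}


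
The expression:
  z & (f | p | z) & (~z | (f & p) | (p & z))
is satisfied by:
  {z: True, p: True}


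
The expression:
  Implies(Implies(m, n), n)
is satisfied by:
  {n: True, m: True}
  {n: True, m: False}
  {m: True, n: False}


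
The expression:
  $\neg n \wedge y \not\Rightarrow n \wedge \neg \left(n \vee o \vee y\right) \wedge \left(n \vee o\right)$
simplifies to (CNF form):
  $\text{False}$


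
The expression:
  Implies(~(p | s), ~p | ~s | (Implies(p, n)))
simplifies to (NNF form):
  True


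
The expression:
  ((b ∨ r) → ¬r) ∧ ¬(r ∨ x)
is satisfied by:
  {x: False, r: False}


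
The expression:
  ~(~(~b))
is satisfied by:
  {b: False}


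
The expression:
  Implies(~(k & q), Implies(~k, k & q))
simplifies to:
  k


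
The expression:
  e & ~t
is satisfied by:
  {e: True, t: False}


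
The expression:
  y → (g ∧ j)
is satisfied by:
  {j: True, g: True, y: False}
  {j: True, g: False, y: False}
  {g: True, j: False, y: False}
  {j: False, g: False, y: False}
  {y: True, j: True, g: True}


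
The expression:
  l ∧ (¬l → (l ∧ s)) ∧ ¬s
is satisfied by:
  {l: True, s: False}


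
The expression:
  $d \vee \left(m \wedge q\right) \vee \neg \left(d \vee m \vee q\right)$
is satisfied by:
  {d: True, m: False, q: False}
  {d: True, q: True, m: False}
  {d: True, m: True, q: False}
  {d: True, q: True, m: True}
  {q: False, m: False, d: False}
  {q: True, m: True, d: False}


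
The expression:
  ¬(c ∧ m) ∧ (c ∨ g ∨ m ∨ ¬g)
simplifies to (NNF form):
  ¬c ∨ ¬m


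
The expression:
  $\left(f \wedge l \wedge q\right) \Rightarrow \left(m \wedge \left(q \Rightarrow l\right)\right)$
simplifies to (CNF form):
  $m \vee \neg f \vee \neg l \vee \neg q$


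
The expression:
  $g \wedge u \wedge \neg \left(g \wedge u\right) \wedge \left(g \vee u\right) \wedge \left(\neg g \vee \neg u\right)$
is never true.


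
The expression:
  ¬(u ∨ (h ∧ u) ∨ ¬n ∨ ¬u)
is never true.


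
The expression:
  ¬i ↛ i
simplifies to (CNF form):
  ¬i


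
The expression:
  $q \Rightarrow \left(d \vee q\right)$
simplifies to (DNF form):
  $\text{True}$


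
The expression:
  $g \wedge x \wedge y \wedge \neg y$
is never true.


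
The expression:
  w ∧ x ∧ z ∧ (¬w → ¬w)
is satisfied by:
  {z: True, w: True, x: True}


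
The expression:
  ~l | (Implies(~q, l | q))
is always true.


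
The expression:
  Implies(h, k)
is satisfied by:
  {k: True, h: False}
  {h: False, k: False}
  {h: True, k: True}


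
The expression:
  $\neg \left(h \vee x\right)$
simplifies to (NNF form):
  $\neg h \wedge \neg x$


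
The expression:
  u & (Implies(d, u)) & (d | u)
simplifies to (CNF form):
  u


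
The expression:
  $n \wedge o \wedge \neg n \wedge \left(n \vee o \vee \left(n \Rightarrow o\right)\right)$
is never true.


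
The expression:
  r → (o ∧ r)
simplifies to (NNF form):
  o ∨ ¬r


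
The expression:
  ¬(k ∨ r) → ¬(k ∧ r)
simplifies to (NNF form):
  True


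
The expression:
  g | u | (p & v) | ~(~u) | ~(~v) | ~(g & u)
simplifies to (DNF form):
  True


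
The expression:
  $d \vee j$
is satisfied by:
  {d: True, j: True}
  {d: True, j: False}
  {j: True, d: False}


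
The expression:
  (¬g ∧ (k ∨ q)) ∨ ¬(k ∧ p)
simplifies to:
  ¬g ∨ ¬k ∨ ¬p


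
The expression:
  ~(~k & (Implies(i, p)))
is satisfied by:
  {k: True, i: True, p: False}
  {k: True, i: False, p: False}
  {k: True, p: True, i: True}
  {k: True, p: True, i: False}
  {i: True, p: False, k: False}


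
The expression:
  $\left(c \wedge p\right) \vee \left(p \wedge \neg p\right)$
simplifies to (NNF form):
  $c \wedge p$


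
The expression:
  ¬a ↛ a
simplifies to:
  True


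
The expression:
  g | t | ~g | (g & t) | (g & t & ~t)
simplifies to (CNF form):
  True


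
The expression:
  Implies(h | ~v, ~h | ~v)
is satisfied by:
  {h: False, v: False}
  {v: True, h: False}
  {h: True, v: False}


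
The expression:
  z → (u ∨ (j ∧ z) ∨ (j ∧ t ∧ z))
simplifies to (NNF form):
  j ∨ u ∨ ¬z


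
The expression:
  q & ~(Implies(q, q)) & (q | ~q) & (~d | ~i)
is never true.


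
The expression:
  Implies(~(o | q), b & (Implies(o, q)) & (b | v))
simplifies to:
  b | o | q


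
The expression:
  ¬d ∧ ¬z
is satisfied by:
  {d: False, z: False}


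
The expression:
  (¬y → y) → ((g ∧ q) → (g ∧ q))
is always true.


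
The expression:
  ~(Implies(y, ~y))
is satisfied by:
  {y: True}


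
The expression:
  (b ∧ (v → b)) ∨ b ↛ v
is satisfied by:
  {b: True}


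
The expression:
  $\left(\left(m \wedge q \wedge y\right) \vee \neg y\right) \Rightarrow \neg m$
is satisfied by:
  {y: True, m: False, q: False}
  {y: False, m: False, q: False}
  {q: True, y: True, m: False}
  {q: True, y: False, m: False}
  {m: True, y: True, q: False}


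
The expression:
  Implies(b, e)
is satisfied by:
  {e: True, b: False}
  {b: False, e: False}
  {b: True, e: True}


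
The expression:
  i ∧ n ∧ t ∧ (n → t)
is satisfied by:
  {t: True, i: True, n: True}


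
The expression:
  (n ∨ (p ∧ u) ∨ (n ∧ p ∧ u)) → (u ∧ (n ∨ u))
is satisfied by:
  {u: True, n: False}
  {n: False, u: False}
  {n: True, u: True}


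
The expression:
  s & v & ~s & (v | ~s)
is never true.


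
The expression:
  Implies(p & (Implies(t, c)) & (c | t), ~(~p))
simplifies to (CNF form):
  True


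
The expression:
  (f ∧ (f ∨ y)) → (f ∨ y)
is always true.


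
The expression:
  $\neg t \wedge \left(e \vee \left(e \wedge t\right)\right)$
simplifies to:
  $e \wedge \neg t$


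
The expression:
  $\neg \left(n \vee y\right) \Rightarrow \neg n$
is always true.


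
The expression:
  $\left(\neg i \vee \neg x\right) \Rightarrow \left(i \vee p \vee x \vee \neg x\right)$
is always true.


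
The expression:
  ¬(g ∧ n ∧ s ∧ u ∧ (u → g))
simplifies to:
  ¬g ∨ ¬n ∨ ¬s ∨ ¬u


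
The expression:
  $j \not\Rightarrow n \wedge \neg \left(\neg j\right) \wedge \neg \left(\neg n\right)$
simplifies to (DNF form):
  $\text{False}$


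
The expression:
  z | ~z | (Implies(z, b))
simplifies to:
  True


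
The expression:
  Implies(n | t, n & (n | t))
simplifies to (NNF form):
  n | ~t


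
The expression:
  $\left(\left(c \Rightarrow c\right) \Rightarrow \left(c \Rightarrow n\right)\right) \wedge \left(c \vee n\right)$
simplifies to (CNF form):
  $n$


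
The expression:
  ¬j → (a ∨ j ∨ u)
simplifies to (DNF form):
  a ∨ j ∨ u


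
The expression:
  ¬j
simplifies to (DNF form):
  ¬j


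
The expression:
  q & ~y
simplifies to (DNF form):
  q & ~y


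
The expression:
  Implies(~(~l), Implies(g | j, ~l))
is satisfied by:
  {j: False, l: False, g: False}
  {g: True, j: False, l: False}
  {j: True, g: False, l: False}
  {g: True, j: True, l: False}
  {l: True, g: False, j: False}


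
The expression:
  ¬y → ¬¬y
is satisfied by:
  {y: True}


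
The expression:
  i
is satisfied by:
  {i: True}


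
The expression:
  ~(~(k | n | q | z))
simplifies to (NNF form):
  k | n | q | z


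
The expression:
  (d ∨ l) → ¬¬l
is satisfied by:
  {l: True, d: False}
  {d: False, l: False}
  {d: True, l: True}


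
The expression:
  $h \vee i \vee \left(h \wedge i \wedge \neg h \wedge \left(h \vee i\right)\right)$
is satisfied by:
  {i: True, h: True}
  {i: True, h: False}
  {h: True, i: False}


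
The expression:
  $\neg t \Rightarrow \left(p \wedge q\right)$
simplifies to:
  $t \vee \left(p \wedge q\right)$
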